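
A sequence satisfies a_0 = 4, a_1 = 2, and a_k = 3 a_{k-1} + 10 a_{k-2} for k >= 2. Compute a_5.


The characteristic equation is t^2 - 3 t - 10 = 0, with roots r_1 = 5 and r_2 = -2 (so c_1 = r_1 + r_2, c_2 = -r_1 r_2 as required).
One can use the closed form a_n = A r_1^n + B r_2^n, but direct iteration is more reliable:
a_0 = 4, a_1 = 2, a_2 = 46, a_3 = 158, a_4 = 934, a_5 = 4382.
So a_5 = 4382.

4382


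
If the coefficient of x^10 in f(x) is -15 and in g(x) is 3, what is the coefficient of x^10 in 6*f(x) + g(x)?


Scalar multiplication scales coefficients: 6 * -15 = -90.
Then add the g coefficient: -90 + 3
= -87

-87


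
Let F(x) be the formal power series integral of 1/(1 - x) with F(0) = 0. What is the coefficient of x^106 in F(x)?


1/(1 - x) = sum_{k>=0} x^k. Integrating termwise and using F(0) = 0 gives
F(x) = sum_{k>=0} x^(k+1) / (k+1) = sum_{m>=1} x^m / m = -ln(1 - x).
So the coefficient of x^106 is 1/106 = 1/106.

1/106


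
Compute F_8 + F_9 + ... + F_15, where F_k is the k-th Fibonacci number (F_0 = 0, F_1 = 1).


Use the identity sum_{k=0}^{N} F_k = F_{N+2} - 1 (which follows from F_{k+2} - F_{k+1} = F_k). Then
sum_{k=8}^{15} F_k = (F_{17} - 1) - (F_{9} - 1) = F_{17} - F_{9}.
Computing: F_{17} = 1597, F_{9} = 34, so
Sum = 1597 - 34 = 1563.

1563


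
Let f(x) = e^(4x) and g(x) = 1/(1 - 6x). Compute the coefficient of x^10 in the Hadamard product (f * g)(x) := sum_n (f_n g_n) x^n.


Expanding: f_k = 4^k/k! (from e^(4x)) and g_k = 6^k (from 1/(1 - 6x)). So the Hadamard coefficient (f * g)_k = 4^k 6^k / k! = (24)^k / k!.
For k = 10: 24^10/10! = 63403380965376/3628800 = 3057647616/175.

3057647616/175


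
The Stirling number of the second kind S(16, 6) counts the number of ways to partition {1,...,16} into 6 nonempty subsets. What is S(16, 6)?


Using the explicit formula S(n,k) = (1/k!) sum_{j=0}^{k} (-1)^(k-j) C(k,j) j^n:
S(16, 6) = 2734926558
Equivalently, S(n,k) is n! times the coefficient of x^n in the EGF (e^x - 1)^k / k!.

2734926558


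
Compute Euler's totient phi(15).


phi(n) counts integers in [1, n] coprime to n. Using the multiplicative formula phi(n) = n * prod_{p | n} (1 - 1/p):
15 = 3 * 5, so
phi(15) = 15 * (1 - 1/3) * (1 - 1/5) = 8.

8


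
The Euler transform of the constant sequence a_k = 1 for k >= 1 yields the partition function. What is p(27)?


The Euler transform converts the sequence a_k = 1 into the number of integer partitions.
Using the recurrence or dynamic programming:
p(27) = 3010

3010


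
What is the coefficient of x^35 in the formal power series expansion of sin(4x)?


The Maclaurin series is sin(t) = sum_{k>=0} (-1)^k t^(2k+1) / (2k+1)!, so substituting t = 4x, only odd powers of x are nonzero, with coefficient of x^(2k+1) equal to (-1)^k 4^(2k+1) / (2k+1)!.
Write 35 = 2*17 + 1, giving the coefficient (-1)^17 * 4^35 / 35! = -1180591620717411303424/10333147966386144929666651337523200000000 = -274877906944/2405873491984360136479756640625.

-274877906944/2405873491984360136479756640625


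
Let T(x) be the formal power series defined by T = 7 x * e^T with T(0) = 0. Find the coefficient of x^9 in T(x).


Apply the Lagrange inversion formula: if T = 7 x * phi(T) with phi(t) = e^t, then
[x^n] T = 7^n * (1/n) [t^(n-1)] phi(t)^n = 7^n * (1/n) [t^(n-1)] e^(n t) = 7^n * (1/n) * n^(n-1) / (n-1)! = 7^n * n^(n-1) / n!.
When c = 1 this is the Cayley count of rooted labeled trees on n vertices, divided by n!.
For n = 9: 7^9 * 9^8 / 9! = 40353607 * 43046721/362880 = 3063651608241/640.

3063651608241/640


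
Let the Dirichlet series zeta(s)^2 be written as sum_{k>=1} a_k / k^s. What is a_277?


The Dirichlet convolution of the constant function 1 with itself gives (1 * 1)(k) = sum_{d | k} 1 = d(k), the number of positive divisors of k.
Since zeta(s) = sum_{k>=1} 1/k^s, we have zeta(s)^2 = sum_{k>=1} d(k)/k^s, so a_k = d(k).
For k = 277: the divisors are 1, 277.
Count = 2.

2


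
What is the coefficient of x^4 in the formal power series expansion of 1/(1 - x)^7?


The expansion 1/(1 - x)^r = sum_{k>=0} C(k + r - 1, r - 1) x^k follows from the multiset / negative-binomial theorem (or from repeated differentiation of the geometric series).
For r = 7 and k = 4:
C(10, 6) = 3628800 / (720 * 24) = 210.

210


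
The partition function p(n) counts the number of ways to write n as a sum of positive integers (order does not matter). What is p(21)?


Using the generating function prod_{k>=1} 1/(1-x^k), we compute p(21).
By dynamic programming over parts 1 through 21:
p(21) = 792

792


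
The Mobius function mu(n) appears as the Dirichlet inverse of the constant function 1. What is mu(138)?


138 = 2 * 3 * 23 (all distinct primes).
mu(138) = (-1)^3 = -1

-1


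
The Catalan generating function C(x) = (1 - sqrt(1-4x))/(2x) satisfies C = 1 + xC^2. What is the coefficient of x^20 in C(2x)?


Substituting x -> 2x scales the n-th coefficient by 2^n, so [x^20] C(2x) = 2^20 * C_20.
C_20 = C(2*20, 20)/(21) = 137846528820/21 = 6564120420.
So 2^20 * 6564120420 = 1048576 * 6564120420 = 6882979133521920.

6882979133521920


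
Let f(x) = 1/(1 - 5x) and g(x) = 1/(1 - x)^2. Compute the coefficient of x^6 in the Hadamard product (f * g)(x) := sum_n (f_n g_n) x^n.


f has coefficients f_k = 5^k. For g = 1/(1 - x)^2 the coefficient is g_k = C(k + 1, 1) = k + 1. The Hadamard coefficient is (f * g)_k = 5^k * (k + 1).
For k = 6: 5^6 * 7 = 15625 * 7 = 109375.

109375


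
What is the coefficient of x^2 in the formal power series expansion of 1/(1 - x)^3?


The expansion 1/(1 - x)^r = sum_{k>=0} C(k + r - 1, r - 1) x^k follows from the multiset / negative-binomial theorem (or from repeated differentiation of the geometric series).
For r = 3 and k = 2:
C(4, 2) = 24 / (2 * 2) = 6.

6


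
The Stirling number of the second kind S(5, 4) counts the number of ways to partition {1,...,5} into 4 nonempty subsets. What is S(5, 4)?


Using the explicit formula S(n,k) = (1/k!) sum_{j=0}^{k} (-1)^(k-j) C(k,j) j^n:
S(5, 4) = 10
Equivalently, S(n,k) is n! times the coefficient of x^n in the EGF (e^x - 1)^k / k!.

10


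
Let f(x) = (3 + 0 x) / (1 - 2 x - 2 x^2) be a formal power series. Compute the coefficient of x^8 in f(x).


Write f(x) = sum_{k>=0} a_k x^k. Multiplying both sides by 1 - 2 x - 2 x^2 gives
(1 - 2 x - 2 x^2) sum_{k>=0} a_k x^k = 3 + 0 x.
Matching coefficients:
 x^0: a_0 = 3
 x^1: a_1 - 2 a_0 = 0  =>  a_1 = 2*3 + 0 = 6
 x^k (k >= 2): a_k = 2 a_{k-1} + 2 a_{k-2}.
Iterating: a_2 = 18, a_3 = 48, a_4 = 132, a_5 = 360, a_6 = 984, a_7 = 2688, a_8 = 7344.
So the coefficient of x^8 is 7344.

7344


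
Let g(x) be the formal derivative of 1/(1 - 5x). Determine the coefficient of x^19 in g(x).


Differentiate termwise: d/dx sum_{k>=0} 5^k x^k = sum_{k>=1} k 5^k x^(k-1) = sum_{j>=0} (j+1) 5^(j+1) x^j.
Equivalently, d/dx [1/(1 - 5x)] = 5/(1 - 5x)^2.
For j = 19: 20 * 5^20 = 20 * 95367431640625 = 1907348632812500.

1907348632812500


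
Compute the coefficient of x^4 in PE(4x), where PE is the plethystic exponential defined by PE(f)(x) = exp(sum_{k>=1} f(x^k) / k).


With f(x) = 4x, the exponent is sum_{k>=1} 4 x^k / k = 4 * (-ln(1 - x)). Exponentiating:
PE(4x) = exp(-4 ln(1 - x)) = 1/(1 - x)^4.
By the negative binomial expansion, [x^n] 1/(1 - x)^4 = C(n + 3, 3).
For n = 4: C(7, 3) = 35.

35


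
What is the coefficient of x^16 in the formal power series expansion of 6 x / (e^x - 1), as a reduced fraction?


The exponential generating function for Bernoulli numbers is
x / (e^x - 1) = sum_{k>=0} B_k x^k / k!.
So the coefficient of x^16 in 6 x / (e^x - 1) is 6 B_16 / 16!.
Computing: B_16 = -3617/510, 16! = 20922789888000, giving
6 * -3617/510 / 20922789888000 = -3617/1778437140480000.

-3617/1778437140480000


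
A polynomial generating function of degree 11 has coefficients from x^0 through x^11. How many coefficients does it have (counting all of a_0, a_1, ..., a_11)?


A polynomial of degree 11 takes the form a_0 + a_1 x + ... + a_11 x^11.
The number of coefficients is 11 + 1 = 12.

12


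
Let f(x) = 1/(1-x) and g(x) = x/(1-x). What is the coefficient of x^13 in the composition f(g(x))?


First simplify the composition: f(g(x)) = 1/(1 - x/(1-x)) = (1-x)/((1-x) - x) = (1-x)/(1-2x).
Now extract the coefficient. Write (1-x)/(1-2x) = 1/(1-2x) - x/(1-2x).
The coefficient of x^n in 1/(1-2x) is 2^n, and in x/(1-2x) is 2^(n-1) (for n >= 1).
So the coefficient of x^13 is 2^13 - 2^12 = 8192 - 4096 = 4096.

4096


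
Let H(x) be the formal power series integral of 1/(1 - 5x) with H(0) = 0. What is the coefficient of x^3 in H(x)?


1/(1 - 5x) = sum_{k>=0} 5^k x^k. Integrating termwise with H(0) = 0:
H(x) = sum_{k>=0} 5^k x^(k+1) / (k+1) = sum_{m>=1} 5^(m-1) x^m / m.
For m = 3: 5^2/3 = 25/3 = 25/3.

25/3


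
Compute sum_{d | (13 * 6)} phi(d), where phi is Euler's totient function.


First, 13 * 6 = 78. One classical identity is sum_{d | n} phi(d) = n (each k in [1, n] has a unique gcd with n, and among the k's with gcd(k, n) = n/d there are phi(d) of them). So the sum equals 78. We also verify directly:
Divisors of 78: 1, 2, 3, 6, 13, 26, 39, 78.
phi values: 1, 1, 2, 2, 12, 12, 24, 24.
Sum = 78.

78


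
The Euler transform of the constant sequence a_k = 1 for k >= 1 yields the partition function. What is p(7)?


The Euler transform converts the sequence a_k = 1 into the number of integer partitions.
Using the recurrence or dynamic programming:
p(7) = 15

15


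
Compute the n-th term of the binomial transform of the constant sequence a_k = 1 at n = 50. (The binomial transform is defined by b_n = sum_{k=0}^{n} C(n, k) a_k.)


With a_k = 1 for all k, b_n = sum_{k=0}^{n} C(n, k) = 2^n by the binomial theorem.
For n = 50: 2^50 = 1125899906842624.

1125899906842624


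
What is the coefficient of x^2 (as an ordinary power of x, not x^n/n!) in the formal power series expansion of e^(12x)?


The exponential series is e^y = sum_{k>=0} y^k / k!. Substituting y = 12x gives
e^(12x) = sum_{k>=0} 12^k x^k / k!.
So the coefficient of x^n is a^n/n! with a = 12, n = 2:
12^2 / 2! = 144/2 = 72

72


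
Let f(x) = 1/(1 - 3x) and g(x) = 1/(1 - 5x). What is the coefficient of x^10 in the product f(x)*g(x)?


The coefficient of x^n in f*g is the Cauchy product: sum_{k=0}^{n} a^k * b^(n-k).
With a=3, b=5, n=10:
sum_{k=0}^{10} 3^k * 5^(10-k)
= 24325489

24325489


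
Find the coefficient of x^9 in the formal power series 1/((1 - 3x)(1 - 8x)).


By partial fractions or Cauchy convolution:
The coefficient equals sum_{k=0}^{9} 3^k * 8^(9-k).
= 214736555

214736555


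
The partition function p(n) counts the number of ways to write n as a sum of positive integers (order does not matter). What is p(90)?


Using the generating function prod_{k>=1} 1/(1-x^k), we compute p(90).
By dynamic programming over parts 1 through 90:
p(90) = 56634173

56634173


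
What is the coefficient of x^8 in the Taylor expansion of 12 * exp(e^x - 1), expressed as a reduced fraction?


exp(e^x - 1) = sum_{k>=0} Bell_k x^k / k!, where Bell_k is the k-th Bell number.
So the coefficient of x^8 is 12 * Bell_8 / 8!.
Computing: Bell_8 = 4140 and 8! = 40320, giving
12 * 4140/40320 = 69/56.

69/56


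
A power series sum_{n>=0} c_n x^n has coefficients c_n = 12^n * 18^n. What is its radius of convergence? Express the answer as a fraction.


By the root test (Cauchy-Hadamard), the radius is R = 1 / limsup_n |c_n|^(1/n).
Here |c_n|^(1/n) = (12^n * 18^n)^(1/n) = 12 * 18 = 216 for all n.
So R = 1/216 = 1/216.

1/216


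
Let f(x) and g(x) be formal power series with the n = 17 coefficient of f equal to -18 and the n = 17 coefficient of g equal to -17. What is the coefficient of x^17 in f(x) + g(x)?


Addition of formal power series is termwise.
The coefficient of x^17 in f + g = -18 + -17
= -35

-35


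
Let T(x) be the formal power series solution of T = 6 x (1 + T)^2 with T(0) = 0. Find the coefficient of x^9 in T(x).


Apply the Lagrange inversion formula: if T = 6 x * phi(T) with phi(t) = (1 + t)^2, then [x^n] T = 6^n * (1/n) [t^(n-1)] phi(t)^n = 6^n * (1/n) [t^(n-1)] (1 + t)^(2n) = 6^n * (1/n) C(2n, n-1).
Using the identity C(2n, n-1) = C(2n, n) * n / (n+1), the unscaled factor equals C(2n, n) / (n+1) = C_n, the n-th Catalan number.
For n = 9: C_9 = C(18, 9) / 10 = 48620/10 = 4862.
With the 6^9 = 10077696 factor, the coefficient is 10077696 * 4862 = 48997757952.

48997757952


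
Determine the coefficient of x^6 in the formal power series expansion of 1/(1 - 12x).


The geometric series identity gives 1/(1 - c x) = sum_{k>=0} c^k x^k, so the coefficient of x^k is c^k.
Here c = 12 and k = 6.
Computing: 12^6 = 2985984

2985984


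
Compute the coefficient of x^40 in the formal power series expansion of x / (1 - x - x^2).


Let f(x) = sum_{k>=0} a_k x^k. Multiplying f(x) * (1 - x - x^2) = x and matching coefficients gives a_0 = 0, a_1 = 1, and a_k = a_{k-1} + a_{k-2} for k >= 2. These are the Fibonacci numbers F_k.
Iterating from F_0 = 0, F_1 = 1:
F_0=0, F_1=1, F_2=1, F_3=2, F_4=3, F_5=5, F_6=8, F_7=13, F_8=21, F_9=34, ...
F_40 = 102334155.

102334155


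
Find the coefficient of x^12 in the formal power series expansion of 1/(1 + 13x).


Write 1/(1 + c x) = 1/(1 - (-c) x) and apply the geometric-series identity
1/(1 - y) = sum_{k>=0} y^k to get 1/(1 + c x) = sum_{k>=0} (-c)^k x^k.
So the coefficient of x^k is (-c)^k = (-1)^k * c^k.
Here c = 13 and k = 12:
(-13)^12 = 1 * 23298085122481 = 23298085122481

23298085122481


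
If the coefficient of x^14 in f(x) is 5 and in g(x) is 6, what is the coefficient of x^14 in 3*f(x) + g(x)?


Scalar multiplication scales coefficients: 3 * 5 = 15.
Then add the g coefficient: 15 + 6
= 21

21


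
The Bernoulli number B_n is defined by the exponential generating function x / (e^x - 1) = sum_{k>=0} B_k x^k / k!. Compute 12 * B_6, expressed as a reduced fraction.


Bernoulli numbers can also be computed recursively via B_0 = 1 and sum_{j=0}^{m} C(m+1, j) B_j = 0 for m >= 1. Odd-index Bernoulli numbers vanish for k >= 3.
Computing B_6 = 1/42, so 12 * B_6 = 12 * 1/42 = 2/7.

2/7


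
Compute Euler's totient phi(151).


phi(n) counts integers in [1, n] coprime to n. Using the multiplicative formula phi(n) = n * prod_{p | n} (1 - 1/p):
151 = 151, so
phi(151) = 151 * (1 - 1/151) = 150.

150


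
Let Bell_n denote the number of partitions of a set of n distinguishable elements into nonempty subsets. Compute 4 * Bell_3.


Bell_3 can be computed from the Bell triangle or from Dobinski's identity Bell_n = (1/e) * sum_{k>=0} k^n / k!.
Computing Bell_3 = 5.
Then 4 * 5 = 20.

20


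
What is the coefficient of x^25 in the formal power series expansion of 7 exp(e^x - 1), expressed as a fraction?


exp(e^x - 1) is the exponential generating function for the Bell numbers Bell_k: exp(e^x - 1) = sum_{k>=0} Bell_k x^k / k!.
So the coefficient of x^25 in 7 exp(e^x - 1) is 7 Bell_25 / 25!.
Computing: Bell_25 = 4638590332229999353 and 25! = 15511210043330985984000000, giving
7 * 4638590332229999353/15511210043330985984000000 = 356814640940769181/170452857619021824000000.

356814640940769181/170452857619021824000000


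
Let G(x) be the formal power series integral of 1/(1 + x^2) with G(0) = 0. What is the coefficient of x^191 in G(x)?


1/(1 + x^2) = sum_{j>=0} (-1)^j x^(2j). Integrating termwise with G(0) = 0:
G(x) = sum_{j>=0} (-1)^j x^(2j+1) / (2j+1) = arctan(x).
Only odd powers are nonzero. For x^191 write 191 = 2*95 + 1, giving
(-1)^95 / 191 = -1/191 = -1/191.

-1/191


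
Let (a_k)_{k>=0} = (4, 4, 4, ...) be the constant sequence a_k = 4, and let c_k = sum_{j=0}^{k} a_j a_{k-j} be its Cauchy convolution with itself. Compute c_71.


Since a_j = 4 for all j >= 0, the convolution sum becomes
c_k = sum_{j=0}^{k} 4 * 4 = 16 * (k + 1).
Equivalently, the generating function of (a_k) is 4/(1 - x) and its square is 16/(1 - x)^2 = sum_{k>=0} 16(k + 1) x^k.
For k = 71: 16 * 72 = 1152.

1152


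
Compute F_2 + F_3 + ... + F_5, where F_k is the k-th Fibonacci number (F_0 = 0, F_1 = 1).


Use the identity sum_{k=0}^{N} F_k = F_{N+2} - 1 (which follows from F_{k+2} - F_{k+1} = F_k). Then
sum_{k=2}^{5} F_k = (F_{7} - 1) - (F_{3} - 1) = F_{7} - F_{3}.
Computing: F_{7} = 13, F_{3} = 2, so
Sum = 13 - 2 = 11.

11


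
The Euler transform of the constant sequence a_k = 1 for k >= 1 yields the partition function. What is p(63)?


The Euler transform converts the sequence a_k = 1 into the number of integer partitions.
Using the recurrence or dynamic programming:
p(63) = 1505499

1505499


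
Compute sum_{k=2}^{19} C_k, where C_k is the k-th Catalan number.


C_2 through C_19: 2, 5, 14, 42, 132, 429, 1430, 4862, 16796, 58786, 208012, 742900, 2674440, 9694845, 35357670, 129644790, 477638700, 1767263190
Sum = 2 + 5 + 14 + 42 + 132 + 429 + 1430 + 4862 + 16796 + 58786 + 208012 + 742900 + 2674440 + 9694845 + 35357670 + 129644790 + 477638700 + 1767263190
= 2423307045

2423307045


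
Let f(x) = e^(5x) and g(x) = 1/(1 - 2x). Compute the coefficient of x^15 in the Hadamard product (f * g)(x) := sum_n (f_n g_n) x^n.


Expanding: f_k = 5^k/k! (from e^(5x)) and g_k = 2^k (from 1/(1 - 2x)). So the Hadamard coefficient (f * g)_k = 5^k 2^k / k! = (10)^k / k!.
For k = 15: 10^15/15! = 1000000000000000/1307674368000 = 3906250000/5108103.

3906250000/5108103


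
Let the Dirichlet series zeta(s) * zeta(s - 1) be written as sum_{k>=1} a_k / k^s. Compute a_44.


Convolution gives a_k = sum_{d | k} d * 1 = sum_{d | k} d = sigma(k), the sum of positive divisors of k.
For k = 44, the divisors are 1, 2, 4, 11, 22, 44, so
sigma(44) = 1 + 2 + 4 + 11 + 22 + 44 = 84.

84


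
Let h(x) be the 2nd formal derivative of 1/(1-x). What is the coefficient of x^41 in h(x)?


Differentiating 2 times: d^2/dx^2 [1/(1-x)] = 2!/(1-x)^3.
The expansion 1/(1-x)^3 = sum_{k>=0} C(k+2, 2) x^k, so the coefficient of x^n in 2!/(1-x)^3 is 2! * C(n+2, 2).
For n = 41: 2 * C(43, 2) = 2 * 903 = 1806

1806


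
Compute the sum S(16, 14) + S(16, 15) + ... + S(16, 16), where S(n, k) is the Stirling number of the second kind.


By definition, S(n, k) counts partitions of an n-set into exactly k nonempty blocks.
Computing row n = 16 for k = 14..16:
S(16, k): 6020, 120, 1
Sum = 6141.

6141


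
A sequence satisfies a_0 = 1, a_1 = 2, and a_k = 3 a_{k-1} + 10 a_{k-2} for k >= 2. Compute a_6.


The characteristic equation is t^2 - 3 t - 10 = 0, with roots r_1 = 5 and r_2 = -2 (so c_1 = r_1 + r_2, c_2 = -r_1 r_2 as required).
One can use the closed form a_n = A r_1^n + B r_2^n, but direct iteration is more reliable:
a_0 = 1, a_1 = 2, a_2 = 16, a_3 = 68, a_4 = 364, a_5 = 1772, a_6 = 8956.
So a_6 = 8956.

8956


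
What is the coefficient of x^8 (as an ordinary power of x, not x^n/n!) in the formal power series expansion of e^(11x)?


The exponential series is e^y = sum_{k>=0} y^k / k!. Substituting y = 11x gives
e^(11x) = sum_{k>=0} 11^k x^k / k!.
So the coefficient of x^n is a^n/n! with a = 11, n = 8:
11^8 / 8! = 214358881/40320 = 214358881/40320

214358881/40320


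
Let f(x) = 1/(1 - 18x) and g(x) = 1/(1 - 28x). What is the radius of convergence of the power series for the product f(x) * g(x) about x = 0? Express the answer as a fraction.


The radius of 1/(1 - 18x) is 1/18 (nearest singularity at x = 1/18), and the radius of 1/(1 - 28x) is 1/28.
The product f(x)*g(x) = 1/((1 - 18x)(1 - 28x)) has singularities at both 1/18 and 1/28, so its radius of convergence is the distance to the nearest one:
min(1/18, 1/28) = 1/28.

1/28


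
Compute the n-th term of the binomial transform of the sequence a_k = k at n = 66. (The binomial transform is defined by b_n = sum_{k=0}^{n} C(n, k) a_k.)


With a_k = k, b_n = sum_{k=0}^{n} C(n, k) k. Using k * C(n, k) = n * C(n-1, k-1) gives b_n = n * sum_{k>=1} C(n-1, k-1) = n * 2^(n-1).
For n = 66: 66 * 2^65 = 66 * 36893488147419103232 = 2434970217729660813312.

2434970217729660813312


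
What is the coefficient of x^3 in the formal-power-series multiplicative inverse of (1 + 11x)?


The inverse is 1/(1 + 11x). Apply the geometric identity 1/(1 - y) = sum_{k>=0} y^k with y = -11x:
1/(1 + 11x) = sum_{k>=0} (-11)^k x^k.
So the coefficient of x^3 is (-11)^3 = -1331.

-1331


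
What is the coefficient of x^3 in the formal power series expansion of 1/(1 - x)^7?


The expansion 1/(1 - x)^r = sum_{k>=0} C(k + r - 1, r - 1) x^k follows from the multiset / negative-binomial theorem (or from repeated differentiation of the geometric series).
For r = 7 and k = 3:
C(9, 6) = 362880 / (720 * 6) = 84.

84


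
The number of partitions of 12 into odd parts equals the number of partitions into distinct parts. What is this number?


Computing partitions of 12 into odd parts (1, 3, 5, ...):
Using the generating function prod_{k>=0} 1/(1-x^(2k+1)),
the count is 15

15


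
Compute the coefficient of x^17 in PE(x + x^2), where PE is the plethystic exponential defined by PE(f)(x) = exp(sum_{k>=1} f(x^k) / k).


With f(x) = x + x^2, the exponent is sum_{k>=1} (x^k + x^(2k)) / k = -ln(1 - x) - ln(1 - x^2). Exponentiating:
PE(x + x^2) = 1 / ((1 - x)(1 - x^2)).
This is the generating function for partitions of n into parts of size 1 or 2. The number of 2's can be any j in 0..8, and the rest are 1's, so
[x^17] = floor(17/2) + 1 = 9.

9


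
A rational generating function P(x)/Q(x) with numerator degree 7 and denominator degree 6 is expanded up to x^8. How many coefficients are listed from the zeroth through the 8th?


Expanding up to x^8 gives the coefficients for x^0, x^1, ..., x^8.
That is 8 + 1 = 9 coefficients in total.

9


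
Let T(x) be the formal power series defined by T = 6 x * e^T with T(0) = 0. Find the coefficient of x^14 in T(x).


Apply the Lagrange inversion formula: if T = 6 x * phi(T) with phi(t) = e^t, then
[x^n] T = 6^n * (1/n) [t^(n-1)] phi(t)^n = 6^n * (1/n) [t^(n-1)] e^(n t) = 6^n * (1/n) * n^(n-1) / (n-1)! = 6^n * n^(n-1) / n!.
When c = 1 this is the Cayley count of rooted labeled trees on n vertices, divided by n!.
For n = 14: 6^14 * 14^13 / 14! = 78364164096 * 793714773254144/87178291200 = 2550642919503888384/3575.

2550642919503888384/3575


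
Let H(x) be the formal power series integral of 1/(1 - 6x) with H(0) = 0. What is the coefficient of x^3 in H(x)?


1/(1 - 6x) = sum_{k>=0} 6^k x^k. Integrating termwise with H(0) = 0:
H(x) = sum_{k>=0} 6^k x^(k+1) / (k+1) = sum_{m>=1} 6^(m-1) x^m / m.
For m = 3: 6^2/3 = 36/3 = 12.

12


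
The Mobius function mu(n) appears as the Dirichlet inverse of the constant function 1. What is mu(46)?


46 = 2 * 23 (all distinct primes).
mu(46) = (-1)^2 = 1

1


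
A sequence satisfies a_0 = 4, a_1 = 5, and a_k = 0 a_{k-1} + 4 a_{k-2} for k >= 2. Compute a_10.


The characteristic equation is t^2 - 0 t - 4 = 0, with roots r_1 = 2 and r_2 = -2 (so c_1 = r_1 + r_2, c_2 = -r_1 r_2 as required).
One can use the closed form a_n = A r_1^n + B r_2^n, but direct iteration is more reliable:
a_0 = 4, a_1 = 5, a_2 = 16, a_3 = 20, a_4 = 64, a_5 = 80, a_6 = 256, a_7 = 320, a_8 = 1024, a_9 = 1280, a_10 = 4096.
So a_10 = 4096.

4096


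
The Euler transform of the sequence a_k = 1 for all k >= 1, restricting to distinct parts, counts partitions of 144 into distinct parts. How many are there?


Partitions of 144 into distinct parts can be computed via generating function.
Product (1+x)(1+x^2)(1+x^3)...
The coefficient of x^144 = 12769602

12769602


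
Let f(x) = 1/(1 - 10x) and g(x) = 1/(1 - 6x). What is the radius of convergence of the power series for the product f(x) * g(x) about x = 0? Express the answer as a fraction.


The radius of 1/(1 - 10x) is 1/10 (nearest singularity at x = 1/10), and the radius of 1/(1 - 6x) is 1/6.
The product f(x)*g(x) = 1/((1 - 10x)(1 - 6x)) has singularities at both 1/10 and 1/6, so its radius of convergence is the distance to the nearest one:
min(1/10, 1/6) = 1/10.

1/10


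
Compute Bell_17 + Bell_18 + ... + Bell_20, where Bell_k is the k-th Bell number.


Recall Bell_k counts set partitions of a k-set (with Bell_0 = 1 by convention).
Bell_17 through Bell_20: 82864869804, 682076806159, 5832742205057, 51724158235372
Sum = 82864869804 + 682076806159 + 5832742205057 + 51724158235372 = 58321842116392.

58321842116392


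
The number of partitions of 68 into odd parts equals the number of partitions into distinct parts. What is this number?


Computing partitions of 68 into odd parts (1, 3, 5, ...):
Using the generating function prod_{k>=0} 1/(1-x^(2k+1)),
the count is 24576

24576


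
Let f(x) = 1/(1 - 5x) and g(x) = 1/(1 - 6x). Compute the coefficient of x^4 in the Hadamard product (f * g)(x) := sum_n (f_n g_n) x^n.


f has coefficients f_k = 5^k and g has coefficients g_k = 6^k, so the Hadamard product has coefficient (f*g)_k = 5^k * 6^k = 30^k.
For k = 4: 30^4 = 810000.

810000


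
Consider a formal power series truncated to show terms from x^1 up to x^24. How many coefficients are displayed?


From x^1 to x^24 inclusive, the count is 24 - 1 + 1 = 24.

24


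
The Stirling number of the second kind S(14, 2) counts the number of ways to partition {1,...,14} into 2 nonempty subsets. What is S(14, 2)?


Using the explicit formula S(n,k) = (1/k!) sum_{j=0}^{k} (-1)^(k-j) C(k,j) j^n:
S(14, 2) = 8191
Equivalently, S(n,k) is n! times the coefficient of x^n in the EGF (e^x - 1)^k / k!.

8191


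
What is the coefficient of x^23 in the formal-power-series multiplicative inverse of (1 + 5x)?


The inverse is 1/(1 + 5x). Apply the geometric identity 1/(1 - y) = sum_{k>=0} y^k with y = -5x:
1/(1 + 5x) = sum_{k>=0} (-5)^k x^k.
So the coefficient of x^23 is (-5)^23 = -11920928955078125.

-11920928955078125


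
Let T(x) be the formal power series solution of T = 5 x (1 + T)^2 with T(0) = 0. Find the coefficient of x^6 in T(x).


Apply the Lagrange inversion formula: if T = 5 x * phi(T) with phi(t) = (1 + t)^2, then [x^n] T = 5^n * (1/n) [t^(n-1)] phi(t)^n = 5^n * (1/n) [t^(n-1)] (1 + t)^(2n) = 5^n * (1/n) C(2n, n-1).
Using the identity C(2n, n-1) = C(2n, n) * n / (n+1), the unscaled factor equals C(2n, n) / (n+1) = C_n, the n-th Catalan number.
For n = 6: C_6 = C(12, 6) / 7 = 924/7 = 132.
With the 5^6 = 15625 factor, the coefficient is 15625 * 132 = 2062500.

2062500


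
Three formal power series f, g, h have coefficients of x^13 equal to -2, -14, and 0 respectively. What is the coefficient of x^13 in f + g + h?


Series addition is componentwise:
-2 + -14 + 0
= -16

-16


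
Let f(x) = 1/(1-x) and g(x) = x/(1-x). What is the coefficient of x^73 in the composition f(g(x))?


First simplify the composition: f(g(x)) = 1/(1 - x/(1-x)) = (1-x)/((1-x) - x) = (1-x)/(1-2x).
Now extract the coefficient. Write (1-x)/(1-2x) = 1/(1-2x) - x/(1-2x).
The coefficient of x^n in 1/(1-2x) is 2^n, and in x/(1-2x) is 2^(n-1) (for n >= 1).
So the coefficient of x^73 is 2^73 - 2^72 = 9444732965739290427392 - 4722366482869645213696 = 4722366482869645213696.

4722366482869645213696


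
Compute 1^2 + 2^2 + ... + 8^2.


This power sum has a closed form given by Faulhaber's formula
sum_{k=1}^{m} k^p = (1 / (p + 1)) * sum_{j=0}^{p} C(p + 1, j) B_j m^(p + 1 - j),
but for small m direct computation is fastest:
1 + 4 + 9 + 16 + 25 + 36 + 49 + 64 = 204.

204


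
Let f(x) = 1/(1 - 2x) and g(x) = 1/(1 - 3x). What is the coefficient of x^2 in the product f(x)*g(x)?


The coefficient of x^n in f*g is the Cauchy product: sum_{k=0}^{n} a^k * b^(n-k).
With a=2, b=3, n=2:
sum_{k=0}^{2} 2^k * 3^(2-k)
= 19

19


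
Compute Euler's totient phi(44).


phi(n) counts integers in [1, n] coprime to n. Using the multiplicative formula phi(n) = n * prod_{p | n} (1 - 1/p):
44 = 2^2 * 11, so
phi(44) = 44 * (1 - 1/2) * (1 - 1/11) = 20.

20


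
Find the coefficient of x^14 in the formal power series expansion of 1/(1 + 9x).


Write 1/(1 + c x) = 1/(1 - (-c) x) and apply the geometric-series identity
1/(1 - y) = sum_{k>=0} y^k to get 1/(1 + c x) = sum_{k>=0} (-c)^k x^k.
So the coefficient of x^k is (-c)^k = (-1)^k * c^k.
Here c = 9 and k = 14:
(-9)^14 = 1 * 22876792454961 = 22876792454961

22876792454961


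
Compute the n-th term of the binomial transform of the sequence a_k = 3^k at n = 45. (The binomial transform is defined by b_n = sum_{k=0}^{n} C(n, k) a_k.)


With a_k = 3^k, b_n = sum_{k=0}^{n} C(n, k) 3^k = (1 + 3)^n by the binomial theorem.
For n = 45: (1 + 3)^45 = 4^45 = 1237940039285380274899124224.

1237940039285380274899124224


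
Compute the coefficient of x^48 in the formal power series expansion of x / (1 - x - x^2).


Let f(x) = sum_{k>=0} a_k x^k. Multiplying f(x) * (1 - x - x^2) = x and matching coefficients gives a_0 = 0, a_1 = 1, and a_k = a_{k-1} + a_{k-2} for k >= 2. These are the Fibonacci numbers F_k.
Iterating from F_0 = 0, F_1 = 1:
F_0=0, F_1=1, F_2=1, F_3=2, F_4=3, F_5=5, F_6=8, F_7=13, F_8=21, F_9=34, ...
F_48 = 4807526976.

4807526976


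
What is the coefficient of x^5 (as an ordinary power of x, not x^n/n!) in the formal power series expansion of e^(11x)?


The exponential series is e^y = sum_{k>=0} y^k / k!. Substituting y = 11x gives
e^(11x) = sum_{k>=0} 11^k x^k / k!.
So the coefficient of x^n is a^n/n! with a = 11, n = 5:
11^5 / 5! = 161051/120 = 161051/120

161051/120


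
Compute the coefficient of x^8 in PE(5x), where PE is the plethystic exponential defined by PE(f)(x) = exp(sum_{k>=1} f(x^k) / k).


With f(x) = 5x, the exponent is sum_{k>=1} 5 x^k / k = 5 * (-ln(1 - x)). Exponentiating:
PE(5x) = exp(-5 ln(1 - x)) = 1/(1 - x)^5.
By the negative binomial expansion, [x^n] 1/(1 - x)^5 = C(n + 4, 4).
For n = 8: C(12, 4) = 495.

495


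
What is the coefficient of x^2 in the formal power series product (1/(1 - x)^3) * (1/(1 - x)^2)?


Combine the factors: (1/(1 - x)^3) * (1/(1 - x)^2) = 1/(1 - x)^5.
Then use 1/(1 - x)^r = sum_{k>=0} C(k + r - 1, r - 1) x^k with r = 5 and k = 2:
C(6, 4) = 15.

15


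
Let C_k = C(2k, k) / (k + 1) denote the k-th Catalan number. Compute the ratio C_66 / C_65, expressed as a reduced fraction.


Using C_k = (2k)! / (k! (k+1)!), the ratio C_{k+1}/C_k simplifies to
C_{k+1}/C_k = [(2k+2)! / ((k+1)! (k+2)!)] * [k! (k+1)! / (2k)!]
 = (2k+2)(2k+1) / ((k+1)(k+2)) = 2(2k+1) / (k+2).
For k = 65: 2(2*65 + 1) / (65 + 2) = 262/67 = 262/67.

262/67


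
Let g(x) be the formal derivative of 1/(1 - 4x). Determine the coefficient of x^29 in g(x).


Differentiate termwise: d/dx sum_{k>=0} 4^k x^k = sum_{k>=1} k 4^k x^(k-1) = sum_{j>=0} (j+1) 4^(j+1) x^j.
Equivalently, d/dx [1/(1 - 4x)] = 4/(1 - 4x)^2.
For j = 29: 30 * 4^30 = 30 * 1152921504606846976 = 34587645138205409280.

34587645138205409280


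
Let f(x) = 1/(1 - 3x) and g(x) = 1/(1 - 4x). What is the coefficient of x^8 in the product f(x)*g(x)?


The coefficient of x^n in f*g is the Cauchy product: sum_{k=0}^{n} a^k * b^(n-k).
With a=3, b=4, n=8:
sum_{k=0}^{8} 3^k * 4^(8-k)
= 242461

242461


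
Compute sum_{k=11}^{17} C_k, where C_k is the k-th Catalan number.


C_11 through C_17: 58786, 208012, 742900, 2674440, 9694845, 35357670, 129644790
Sum = 58786 + 208012 + 742900 + 2674440 + 9694845 + 35357670 + 129644790
= 178381443

178381443


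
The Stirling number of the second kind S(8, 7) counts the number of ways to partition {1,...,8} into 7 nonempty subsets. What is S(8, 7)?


Using the explicit formula S(n,k) = (1/k!) sum_{j=0}^{k} (-1)^(k-j) C(k,j) j^n:
S(8, 7) = 28
Equivalently, S(n,k) is n! times the coefficient of x^n in the EGF (e^x - 1)^k / k!.

28


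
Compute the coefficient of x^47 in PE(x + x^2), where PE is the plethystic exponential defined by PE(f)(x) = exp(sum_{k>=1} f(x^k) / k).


With f(x) = x + x^2, the exponent is sum_{k>=1} (x^k + x^(2k)) / k = -ln(1 - x) - ln(1 - x^2). Exponentiating:
PE(x + x^2) = 1 / ((1 - x)(1 - x^2)).
This is the generating function for partitions of n into parts of size 1 or 2. The number of 2's can be any j in 0..23, and the rest are 1's, so
[x^47] = floor(47/2) + 1 = 24.

24


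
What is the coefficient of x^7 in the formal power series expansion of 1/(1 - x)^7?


The expansion 1/(1 - x)^r = sum_{k>=0} C(k + r - 1, r - 1) x^k follows from the multiset / negative-binomial theorem (or from repeated differentiation of the geometric series).
For r = 7 and k = 7:
C(13, 6) = 6227020800 / (720 * 5040) = 1716.

1716


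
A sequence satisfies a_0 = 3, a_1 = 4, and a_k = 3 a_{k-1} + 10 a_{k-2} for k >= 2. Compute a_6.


The characteristic equation is t^2 - 3 t - 10 = 0, with roots r_1 = 5 and r_2 = -2 (so c_1 = r_1 + r_2, c_2 = -r_1 r_2 as required).
One can use the closed form a_n = A r_1^n + B r_2^n, but direct iteration is more reliable:
a_0 = 3, a_1 = 4, a_2 = 42, a_3 = 166, a_4 = 918, a_5 = 4414, a_6 = 22422.
So a_6 = 22422.

22422


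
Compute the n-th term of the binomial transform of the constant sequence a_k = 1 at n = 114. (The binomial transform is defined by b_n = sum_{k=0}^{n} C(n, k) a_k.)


With a_k = 1 for all k, b_n = sum_{k=0}^{n} C(n, k) = 2^n by the binomial theorem.
For n = 114: 2^114 = 20769187434139310514121985316880384.

20769187434139310514121985316880384


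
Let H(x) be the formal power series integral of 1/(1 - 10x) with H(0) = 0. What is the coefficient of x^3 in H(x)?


1/(1 - 10x) = sum_{k>=0} 10^k x^k. Integrating termwise with H(0) = 0:
H(x) = sum_{k>=0} 10^k x^(k+1) / (k+1) = sum_{m>=1} 10^(m-1) x^m / m.
For m = 3: 10^2/3 = 100/3 = 100/3.

100/3


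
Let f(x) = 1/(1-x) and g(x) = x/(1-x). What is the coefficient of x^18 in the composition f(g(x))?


First simplify the composition: f(g(x)) = 1/(1 - x/(1-x)) = (1-x)/((1-x) - x) = (1-x)/(1-2x).
Now extract the coefficient. Write (1-x)/(1-2x) = 1/(1-2x) - x/(1-2x).
The coefficient of x^n in 1/(1-2x) is 2^n, and in x/(1-2x) is 2^(n-1) (for n >= 1).
So the coefficient of x^18 is 2^18 - 2^17 = 262144 - 131072 = 131072.

131072


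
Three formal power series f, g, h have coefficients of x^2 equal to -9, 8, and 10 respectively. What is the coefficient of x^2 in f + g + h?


Series addition is componentwise:
-9 + 8 + 10
= 9

9


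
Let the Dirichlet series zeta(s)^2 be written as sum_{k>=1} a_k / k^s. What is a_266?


The Dirichlet convolution of the constant function 1 with itself gives (1 * 1)(k) = sum_{d | k} 1 = d(k), the number of positive divisors of k.
Since zeta(s) = sum_{k>=1} 1/k^s, we have zeta(s)^2 = sum_{k>=1} d(k)/k^s, so a_k = d(k).
For k = 266: the divisors are 1, 2, 7, 14, 19, 38, 133, 266.
Count = 8.

8


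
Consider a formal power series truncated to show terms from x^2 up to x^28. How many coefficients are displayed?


From x^2 to x^28 inclusive, the count is 28 - 2 + 1 = 27.

27


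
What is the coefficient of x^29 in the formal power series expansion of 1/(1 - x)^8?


The negative binomial / multiset identity is
1/(1 - x)^r = sum_{k>=0} C(k + r - 1, r - 1) x^k.
Here r = 8 and k = 29, so the coefficient is
C(29 + 7, 7) = C(36, 7)
= 8347680

8347680


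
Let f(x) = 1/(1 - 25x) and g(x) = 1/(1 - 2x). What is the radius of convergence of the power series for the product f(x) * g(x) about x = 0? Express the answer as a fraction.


The radius of 1/(1 - 25x) is 1/25 (nearest singularity at x = 1/25), and the radius of 1/(1 - 2x) is 1/2.
The product f(x)*g(x) = 1/((1 - 25x)(1 - 2x)) has singularities at both 1/25 and 1/2, so its radius of convergence is the distance to the nearest one:
min(1/25, 1/2) = 1/25.

1/25


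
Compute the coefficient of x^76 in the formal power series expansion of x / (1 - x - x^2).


Let f(x) = sum_{k>=0} a_k x^k. Multiplying f(x) * (1 - x - x^2) = x and matching coefficients gives a_0 = 0, a_1 = 1, and a_k = a_{k-1} + a_{k-2} for k >= 2. These are the Fibonacci numbers F_k.
Iterating from F_0 = 0, F_1 = 1:
F_0=0, F_1=1, F_2=1, F_3=2, F_4=3, F_5=5, F_6=8, F_7=13, F_8=21, F_9=34, ...
F_76 = 3416454622906707.

3416454622906707


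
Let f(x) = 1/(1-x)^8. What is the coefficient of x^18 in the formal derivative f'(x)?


Differentiate: d/dx [ 1/(1-x)^r ] = r / (1-x)^(r+1).
Here r = 8, so f'(x) = 8 / (1-x)^9.
The expansion of 1/(1-x)^(r+1) has coefficient of x^n equal to C(n+r, r).
So the coefficient of x^18 in f'(x) is
8 * C(26, 8) = 8 * 1562275 = 12498200

12498200


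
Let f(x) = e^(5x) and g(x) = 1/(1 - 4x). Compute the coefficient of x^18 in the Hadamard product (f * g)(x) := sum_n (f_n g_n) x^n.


Expanding: f_k = 5^k/k! (from e^(5x)) and g_k = 4^k (from 1/(1 - 4x)). So the Hadamard coefficient (f * g)_k = 5^k 4^k / k! = (20)^k / k!.
For k = 18: 20^18/18! = 262144000000000000000000/6402373705728000 = 32000000000000000/781539759.

32000000000000000/781539759


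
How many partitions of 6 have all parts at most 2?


Using the generating function (1-x)^(-1)(1-x^2)^(-1),
the coefficient of x^6 counts these restricted partitions.
Result = 4

4


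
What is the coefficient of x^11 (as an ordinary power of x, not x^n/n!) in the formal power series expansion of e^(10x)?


The exponential series is e^y = sum_{k>=0} y^k / k!. Substituting y = 10x gives
e^(10x) = sum_{k>=0} 10^k x^k / k!.
So the coefficient of x^n is a^n/n! with a = 10, n = 11:
10^11 / 11! = 100000000000/39916800 = 15625000/6237

15625000/6237


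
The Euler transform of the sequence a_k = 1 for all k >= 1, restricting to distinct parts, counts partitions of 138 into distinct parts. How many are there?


Partitions of 138 into distinct parts can be computed via generating function.
Product (1+x)(1+x^2)(1+x^3)...
The coefficient of x^138 = 8334326

8334326


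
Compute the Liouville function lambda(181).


The Liouville function is lambda(k) = (-1)^Omega(k), where Omega(k) counts the prime factors of k with multiplicity.
Factoring: 181 = 181, so Omega(181) = 1.
lambda(181) = (-1)^1 = -1.

-1


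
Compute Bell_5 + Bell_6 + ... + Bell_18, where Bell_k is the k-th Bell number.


Recall Bell_k counts set partitions of a k-set (with Bell_0 = 1 by convention).
Bell_5 through Bell_18: 52, 203, 877, 4140, 21147, 115975, 678570, 4213597, 27644437, 190899322, 1382958545, 10480142147, 82864869804, 682076806159
Sum = 52 + 203 + 877 + 4140 + 21147 + 115975 + 678570 + 4213597 + 27644437 + 190899322 + 1382958545 + 10480142147 + 82864869804 + 682076806159 = 777028354975.

777028354975


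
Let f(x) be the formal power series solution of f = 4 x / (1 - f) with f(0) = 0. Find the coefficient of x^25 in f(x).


Apply Lagrange inversion: f = 4 x * phi(f) with phi(t) = 1/(1 - t), so
[x^n] f = 4^n * (1/n) [t^(n-1)] phi(t)^n = 4^n * (1/n) [t^(n-1)] (1 - t)^(-n) = 4^n * (1/n) C(2n - 2, n - 1) = 4^n * C_{n-1}.
For n = 25: C_24 = C(48, 24) / 25 = 32247603683100/25 = 1289904147324.
With the 4^25 = 1125899906842624 factor, the coefficient is 1125899906842624 * 1289904147324 = 1452302959308005943778738176.

1452302959308005943778738176


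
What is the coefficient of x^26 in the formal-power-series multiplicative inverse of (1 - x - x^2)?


Let the inverse be f(x) = sum_{k>=0} a_k x^k. From f(x) * (1 - x - x^2) = 1 and matching coefficients:
 x^0: a_0 = 1.
 x^1: a_1 - a_0 = 0, so a_1 = 1.
 x^k (k >= 2): a_k - a_{k-1} - a_{k-2} = 0, i.e. a_k = a_{k-1} + a_{k-2}.
This is the Fibonacci-type recurrence shifted so that a_0 = a_1 = 1.
Iterating: a_0=1, a_1=1, a_2=2, a_3=3, a_4=5, a_5=8, a_6=13, a_7=21, a_8=34, a_9=55, ...
a_26 = 196418.

196418


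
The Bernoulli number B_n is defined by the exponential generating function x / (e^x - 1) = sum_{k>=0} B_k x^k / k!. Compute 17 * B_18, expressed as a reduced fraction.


Bernoulli numbers can also be computed recursively via B_0 = 1 and sum_{j=0}^{m} C(m+1, j) B_j = 0 for m >= 1. Odd-index Bernoulli numbers vanish for k >= 3.
Computing B_18 = 43867/798, so 17 * B_18 = 17 * 43867/798 = 745739/798.

745739/798


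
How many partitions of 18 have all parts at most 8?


Using the generating function (1-x)^(-1)(1-x^2)^(-1)...(1-x^8)^(-1),
the coefficient of x^18 counts these restricted partitions.
Result = 288

288


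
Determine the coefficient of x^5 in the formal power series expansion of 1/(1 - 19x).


The geometric series identity gives 1/(1 - c x) = sum_{k>=0} c^k x^k, so the coefficient of x^k is c^k.
Here c = 19 and k = 5.
Computing: 19^5 = 2476099

2476099
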